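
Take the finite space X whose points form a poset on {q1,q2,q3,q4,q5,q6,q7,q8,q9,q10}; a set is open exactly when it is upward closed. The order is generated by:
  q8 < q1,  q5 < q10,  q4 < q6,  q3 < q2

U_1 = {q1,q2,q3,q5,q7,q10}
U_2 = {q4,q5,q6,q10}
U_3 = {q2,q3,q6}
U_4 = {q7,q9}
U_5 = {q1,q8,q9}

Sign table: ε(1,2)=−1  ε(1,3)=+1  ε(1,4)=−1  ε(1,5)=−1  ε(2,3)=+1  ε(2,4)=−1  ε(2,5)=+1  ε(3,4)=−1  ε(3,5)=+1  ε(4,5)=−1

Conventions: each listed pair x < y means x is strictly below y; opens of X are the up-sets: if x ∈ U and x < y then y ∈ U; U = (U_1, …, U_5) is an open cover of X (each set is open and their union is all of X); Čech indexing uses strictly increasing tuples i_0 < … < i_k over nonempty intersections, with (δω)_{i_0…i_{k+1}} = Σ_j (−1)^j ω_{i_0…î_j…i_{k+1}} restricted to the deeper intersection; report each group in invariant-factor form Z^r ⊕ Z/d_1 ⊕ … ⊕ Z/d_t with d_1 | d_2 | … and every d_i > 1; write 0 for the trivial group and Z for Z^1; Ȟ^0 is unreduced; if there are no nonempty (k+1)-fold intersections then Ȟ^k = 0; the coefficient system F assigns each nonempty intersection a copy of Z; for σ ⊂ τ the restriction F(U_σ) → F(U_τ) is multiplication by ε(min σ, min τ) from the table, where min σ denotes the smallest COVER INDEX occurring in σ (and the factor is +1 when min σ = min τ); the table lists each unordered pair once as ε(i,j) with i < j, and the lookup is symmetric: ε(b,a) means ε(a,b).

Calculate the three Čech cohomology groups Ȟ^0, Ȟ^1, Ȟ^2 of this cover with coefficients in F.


Ȟ^0 = 0,  Ȟ^1 = Z ⊕ Z/2,  Ȟ^2 = 0

nonempty overlaps:
  U12={q5,q10} U13={q2,q3} U14={q7} U15={q1} U23={q6} U45={q9}
C dims 5,6; δ0: rk 5, SNF 1^4·2
degree 0: 5−5−0 = 0 → Ȟ^0 ≅ 0
degree 1: 6−0−5 = 1 plus torsion [2] → Ȟ^1 ≅ Z ⊕ Z/2
degree 2: 0−0−0 = 0 → Ȟ^2 ≅ 0


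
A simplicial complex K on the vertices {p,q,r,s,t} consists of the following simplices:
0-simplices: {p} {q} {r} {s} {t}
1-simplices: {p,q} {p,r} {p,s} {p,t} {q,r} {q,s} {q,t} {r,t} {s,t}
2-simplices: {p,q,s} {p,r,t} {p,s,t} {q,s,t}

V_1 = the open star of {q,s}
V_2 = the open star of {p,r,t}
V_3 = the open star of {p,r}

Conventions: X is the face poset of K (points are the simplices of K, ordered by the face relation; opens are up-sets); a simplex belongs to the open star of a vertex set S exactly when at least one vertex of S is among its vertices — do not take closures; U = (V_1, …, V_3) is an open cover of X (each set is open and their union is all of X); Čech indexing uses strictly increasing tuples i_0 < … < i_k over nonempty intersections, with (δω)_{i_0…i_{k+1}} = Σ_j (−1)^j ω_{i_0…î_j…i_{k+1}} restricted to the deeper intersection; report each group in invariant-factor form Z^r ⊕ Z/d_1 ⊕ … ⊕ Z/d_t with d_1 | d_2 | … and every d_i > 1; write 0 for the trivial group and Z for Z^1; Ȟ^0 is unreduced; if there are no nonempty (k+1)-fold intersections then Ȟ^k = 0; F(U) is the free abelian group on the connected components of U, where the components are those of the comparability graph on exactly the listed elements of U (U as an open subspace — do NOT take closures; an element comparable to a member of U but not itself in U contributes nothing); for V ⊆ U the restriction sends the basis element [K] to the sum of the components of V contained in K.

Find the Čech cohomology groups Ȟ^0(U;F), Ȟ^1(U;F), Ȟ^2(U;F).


Ȟ^0 ≅ Z; Ȟ^1 ≅ Z; Ȟ^2 ≅ 0

cover nerve:
  V1={{q},{s},{p,q},{p,s},{q,r},{q,s},{q,t},{s,t},{p,q,s},{p,s,t},{q,s,t}} V2={{p},{r},{t},{p,q},{p,r},{p,s},{p,t},{q,r},{q,t},{r,t},{s,t},{p,q,s},{p,r,t},{p,s,t},{q,s,t}} V3={{p},{r},{p,q},{p,r},{p,s},{p,t},{q,r},{r,t},{p,q,s},{p,r,t},{p,s,t}}
  V12={{p,q},{p,s},{q,r},{q,t},{s,t},{p,q,s},{p,s,t},{q,s,t}} V13={{p,q},{p,s},{q,r},{p,q,s},{p,s,t}} V23={{p},{r},{p,q},{p,r},{p,s},{p,t},{q,r},{r,t},{p,q,s},{p,r,t},{p,s,t}}
  V123={{p,q},{p,s},{q,r},{p,q,s},{p,s,t}}
components per intersection:
  V1: {{q},{s},{p,q},{p,s},{q,r},{q,s},{q,t},{s,t},{p,q,s},{p,s,t},{q,s,t}}
  V2: {{p},{r},{t},{p,q},{p,r},{p,s},{p,t},{q,r},{q,t},{r,t},{s,t},{p,q,s},{p,r,t},{p,s,t},{q,s,t}}
  V3: {{p},{r},{p,q},{p,r},{p,s},{p,t},{q,r},{r,t},{p,q,s},{p,r,t},{p,s,t}}
  V12: {{p,q},{p,s},{q,t},{s,t},{p,q,s},{p,s,t},{q,s,t}} {{q,r}}
  V13: {{p,q},{p,s},{p,q,s},{p,s,t}} {{q,r}}
  V23: {{p},{r},{p,q},{p,r},{p,s},{p,t},{q,r},{r,t},{p,q,s},{p,r,t},{p,s,t}}
  V123: {{p,q},{p,s},{p,q,s},{p,s,t}} {{q,r}}
C dims 3,5,2; δ0: rk 2, SNF 1^2; δ1: rk 2, SNF 1^2
Ȟ^0: (3−2)−0=1 ⇒ Z
Ȟ^1: (5−2)−2=1 ⇒ Z
Ȟ^2: (2−0)−2=0 ⇒ 0


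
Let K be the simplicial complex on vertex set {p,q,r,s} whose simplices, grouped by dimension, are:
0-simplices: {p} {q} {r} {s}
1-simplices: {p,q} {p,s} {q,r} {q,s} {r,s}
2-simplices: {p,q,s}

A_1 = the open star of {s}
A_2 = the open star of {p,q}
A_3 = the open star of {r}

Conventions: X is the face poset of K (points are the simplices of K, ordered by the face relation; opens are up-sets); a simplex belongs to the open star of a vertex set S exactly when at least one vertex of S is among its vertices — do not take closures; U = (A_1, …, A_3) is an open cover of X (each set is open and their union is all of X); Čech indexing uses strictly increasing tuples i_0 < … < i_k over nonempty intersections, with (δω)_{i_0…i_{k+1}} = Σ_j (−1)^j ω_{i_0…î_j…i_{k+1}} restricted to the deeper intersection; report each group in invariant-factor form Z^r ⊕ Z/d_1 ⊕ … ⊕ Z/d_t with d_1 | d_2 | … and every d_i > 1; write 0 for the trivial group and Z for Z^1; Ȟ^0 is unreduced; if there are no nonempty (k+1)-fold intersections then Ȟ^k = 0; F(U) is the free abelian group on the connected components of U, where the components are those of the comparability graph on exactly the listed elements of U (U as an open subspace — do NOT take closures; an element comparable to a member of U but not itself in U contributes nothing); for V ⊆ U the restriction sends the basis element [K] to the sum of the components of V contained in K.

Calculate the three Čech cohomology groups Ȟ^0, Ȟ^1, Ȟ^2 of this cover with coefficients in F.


nerve of the cover:
  A1={{s},{p,s},{q,s},{r,s},{p,q,s}} A2={{p},{q},{p,q},{p,s},{q,r},{q,s},{p,q,s}} A3={{r},{q,r},{r,s}}
  A12={{p,s},{q,s},{p,q,s}} A13={{r,s}} A23={{q,r}}
components per intersection:
  A1: {{s},{p,s},{q,s},{r,s},{p,q,s}}
  A2: {{p},{q},{p,q},{p,s},{q,r},{q,s},{p,q,s}}
  A3: {{r},{q,r},{r,s}}
  A12: {{p,s},{q,s},{p,q,s}}
  A13: {{r,s}}
  A23: {{q,r}}
C dims 3,3; δ0: rk 2, SNF 1^2
Ȟ^0 = (3 − 2) − 0 = 1, so Ȟ^0 ≅ Z
Ȟ^1 = (3 − 0) − 2 = 1, so Ȟ^1 ≅ Z
Ȟ^2 = (0 − 0) − 0 = 0, so Ȟ^2 ≅ 0

Ȟ^0(U;F) ≅ Z,  Ȟ^1(U;F) ≅ Z,  Ȟ^2(U;F) ≅ 0


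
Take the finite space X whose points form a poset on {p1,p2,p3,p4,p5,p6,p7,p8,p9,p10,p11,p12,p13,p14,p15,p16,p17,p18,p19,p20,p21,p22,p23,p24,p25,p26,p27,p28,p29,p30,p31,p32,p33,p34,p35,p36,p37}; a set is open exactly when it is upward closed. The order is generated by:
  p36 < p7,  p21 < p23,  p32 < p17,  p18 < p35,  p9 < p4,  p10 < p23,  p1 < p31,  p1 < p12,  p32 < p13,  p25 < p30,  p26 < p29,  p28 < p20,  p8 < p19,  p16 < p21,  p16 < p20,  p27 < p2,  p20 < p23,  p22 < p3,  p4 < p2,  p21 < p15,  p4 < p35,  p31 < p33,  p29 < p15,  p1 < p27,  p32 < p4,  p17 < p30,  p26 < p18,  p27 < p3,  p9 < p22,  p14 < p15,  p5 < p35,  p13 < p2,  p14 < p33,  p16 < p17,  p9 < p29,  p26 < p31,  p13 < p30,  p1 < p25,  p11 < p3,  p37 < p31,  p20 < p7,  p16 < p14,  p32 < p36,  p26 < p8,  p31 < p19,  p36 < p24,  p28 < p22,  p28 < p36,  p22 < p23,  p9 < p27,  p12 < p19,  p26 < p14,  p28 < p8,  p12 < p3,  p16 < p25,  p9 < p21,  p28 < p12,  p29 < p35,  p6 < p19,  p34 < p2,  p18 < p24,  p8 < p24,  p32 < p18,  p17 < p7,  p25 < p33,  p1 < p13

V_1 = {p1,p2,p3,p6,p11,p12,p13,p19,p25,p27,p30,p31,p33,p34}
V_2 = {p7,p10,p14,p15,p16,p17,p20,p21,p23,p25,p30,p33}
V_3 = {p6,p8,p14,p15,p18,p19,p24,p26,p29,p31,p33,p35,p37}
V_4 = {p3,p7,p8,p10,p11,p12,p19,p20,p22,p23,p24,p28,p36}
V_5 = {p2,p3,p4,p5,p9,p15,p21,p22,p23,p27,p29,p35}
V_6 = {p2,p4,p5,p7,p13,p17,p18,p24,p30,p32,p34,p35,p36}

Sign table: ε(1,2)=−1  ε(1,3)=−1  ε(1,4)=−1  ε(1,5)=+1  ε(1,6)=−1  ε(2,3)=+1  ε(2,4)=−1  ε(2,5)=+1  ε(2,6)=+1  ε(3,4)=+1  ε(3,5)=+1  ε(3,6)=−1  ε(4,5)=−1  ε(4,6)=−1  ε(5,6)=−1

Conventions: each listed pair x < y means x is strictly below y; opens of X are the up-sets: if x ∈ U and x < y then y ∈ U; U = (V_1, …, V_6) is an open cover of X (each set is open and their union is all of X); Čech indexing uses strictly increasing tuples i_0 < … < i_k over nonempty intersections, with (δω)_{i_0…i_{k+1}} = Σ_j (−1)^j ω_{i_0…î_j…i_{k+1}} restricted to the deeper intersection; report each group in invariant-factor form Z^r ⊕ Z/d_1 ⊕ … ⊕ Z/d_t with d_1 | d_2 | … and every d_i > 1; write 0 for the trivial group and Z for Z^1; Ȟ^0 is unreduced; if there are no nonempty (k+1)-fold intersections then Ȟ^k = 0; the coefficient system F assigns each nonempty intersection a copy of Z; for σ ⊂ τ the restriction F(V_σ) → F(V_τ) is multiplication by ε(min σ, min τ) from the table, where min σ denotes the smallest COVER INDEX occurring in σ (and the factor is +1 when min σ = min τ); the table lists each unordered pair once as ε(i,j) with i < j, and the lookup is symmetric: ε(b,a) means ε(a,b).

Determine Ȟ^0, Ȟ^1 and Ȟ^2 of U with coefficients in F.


Ȟ^0 = 0; Ȟ^1 = Z/2; Ȟ^2 = Z

cover nerve:
  V12={p25,p30,p33} V13={p6,p19,p31,p33} V14={p3,p11,p12,p19} V15={p2,p3,p27} V16={p2,p13,p30,p34} V23={p14,p15,p33} V24={p7,p10,p20,p23} V25={p15,p21,p23} V26={p7,p17,p30} V34={p8,p19,p24} V35={p15,p29,p35} V36={p18,p24,p35} V45={p3,p22,p23} V46={p7,p24,p36} V56={p2,p4,p5,p35}
  V123={p33} V126={p30} V134={p19} V145={p3} V156={p2} V235={p15} V245={p23} V246={p7} V346={p24} V356={p35}
C dims 6,15,10; δ0: rk 6, SNF 1^5·2; δ1: rk 9, SNF 1^9
Ȟ^0: (6−6)−0=0 ⇒ 0
Ȟ^1: (15−9)−6=0 plus torsion [2] ⇒ Z/2
Ȟ^2: (10−0)−9=1 ⇒ Z


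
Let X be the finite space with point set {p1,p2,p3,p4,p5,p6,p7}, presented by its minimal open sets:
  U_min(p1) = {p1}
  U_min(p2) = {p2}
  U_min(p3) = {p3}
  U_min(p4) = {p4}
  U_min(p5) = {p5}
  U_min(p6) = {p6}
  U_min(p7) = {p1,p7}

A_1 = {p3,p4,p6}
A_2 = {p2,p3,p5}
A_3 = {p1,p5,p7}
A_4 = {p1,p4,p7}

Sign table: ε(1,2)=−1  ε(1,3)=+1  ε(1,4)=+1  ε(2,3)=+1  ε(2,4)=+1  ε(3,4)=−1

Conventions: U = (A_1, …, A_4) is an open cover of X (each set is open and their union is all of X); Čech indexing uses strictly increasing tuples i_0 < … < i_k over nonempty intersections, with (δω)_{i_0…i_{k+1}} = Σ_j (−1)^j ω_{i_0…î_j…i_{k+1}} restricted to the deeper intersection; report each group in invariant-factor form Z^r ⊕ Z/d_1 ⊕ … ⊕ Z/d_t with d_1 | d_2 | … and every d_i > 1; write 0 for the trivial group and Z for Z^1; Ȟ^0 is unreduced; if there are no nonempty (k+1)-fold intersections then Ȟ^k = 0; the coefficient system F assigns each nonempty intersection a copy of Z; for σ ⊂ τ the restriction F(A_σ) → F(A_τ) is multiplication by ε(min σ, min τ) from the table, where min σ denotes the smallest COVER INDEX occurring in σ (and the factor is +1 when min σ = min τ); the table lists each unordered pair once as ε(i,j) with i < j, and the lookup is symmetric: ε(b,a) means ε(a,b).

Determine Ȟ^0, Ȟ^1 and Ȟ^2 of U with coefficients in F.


Ȟ^0(U;F) ≅ Z; Ȟ^1(U;F) ≅ Z; Ȟ^2(U;F) ≅ 0

nerve simplices:
  A12={p3} A14={p4} A23={p5} A34={p1,p7}
C dims 4,4; δ0: rk 3, SNF 1^3
degree 0: 4−3−0 = 1 → Ȟ^0 ≅ Z
degree 1: 4−0−3 = 1 → Ȟ^1 ≅ Z
degree 2: 0−0−0 = 0 → Ȟ^2 ≅ 0


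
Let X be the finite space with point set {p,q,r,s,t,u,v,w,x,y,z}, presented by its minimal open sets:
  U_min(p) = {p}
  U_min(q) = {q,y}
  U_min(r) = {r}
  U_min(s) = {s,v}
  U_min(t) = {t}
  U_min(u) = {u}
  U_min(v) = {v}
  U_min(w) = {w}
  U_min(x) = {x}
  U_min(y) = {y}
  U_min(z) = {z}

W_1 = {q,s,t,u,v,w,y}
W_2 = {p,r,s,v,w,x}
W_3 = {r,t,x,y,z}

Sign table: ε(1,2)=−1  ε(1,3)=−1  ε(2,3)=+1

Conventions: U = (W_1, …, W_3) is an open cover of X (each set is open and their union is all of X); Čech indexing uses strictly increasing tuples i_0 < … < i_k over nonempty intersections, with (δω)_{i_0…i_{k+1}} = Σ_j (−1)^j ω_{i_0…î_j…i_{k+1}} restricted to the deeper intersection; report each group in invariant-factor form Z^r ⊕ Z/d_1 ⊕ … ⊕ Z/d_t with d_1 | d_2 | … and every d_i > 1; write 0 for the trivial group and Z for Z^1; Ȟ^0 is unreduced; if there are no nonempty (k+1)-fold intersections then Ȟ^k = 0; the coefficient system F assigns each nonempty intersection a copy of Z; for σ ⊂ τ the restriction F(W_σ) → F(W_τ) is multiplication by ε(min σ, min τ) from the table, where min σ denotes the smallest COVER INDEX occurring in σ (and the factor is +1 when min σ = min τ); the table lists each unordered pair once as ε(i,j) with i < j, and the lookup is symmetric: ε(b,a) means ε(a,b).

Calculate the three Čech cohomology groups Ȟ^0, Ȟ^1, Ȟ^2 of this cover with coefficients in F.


Ȟ^0 ≅ Z,  Ȟ^1 ≅ Z,  Ȟ^2 ≅ 0

nerve of the cover:
  W12={s,v,w} W13={t,y} W23={r,x}
C dims 3,3; δ0: rk 2, SNF 1^2
Ȟ^0 = (3 − 2) − 0 = 1, so Ȟ^0 ≅ Z
Ȟ^1 = (3 − 0) − 2 = 1, so Ȟ^1 ≅ Z
Ȟ^2 = (0 − 0) − 0 = 0, so Ȟ^2 ≅ 0


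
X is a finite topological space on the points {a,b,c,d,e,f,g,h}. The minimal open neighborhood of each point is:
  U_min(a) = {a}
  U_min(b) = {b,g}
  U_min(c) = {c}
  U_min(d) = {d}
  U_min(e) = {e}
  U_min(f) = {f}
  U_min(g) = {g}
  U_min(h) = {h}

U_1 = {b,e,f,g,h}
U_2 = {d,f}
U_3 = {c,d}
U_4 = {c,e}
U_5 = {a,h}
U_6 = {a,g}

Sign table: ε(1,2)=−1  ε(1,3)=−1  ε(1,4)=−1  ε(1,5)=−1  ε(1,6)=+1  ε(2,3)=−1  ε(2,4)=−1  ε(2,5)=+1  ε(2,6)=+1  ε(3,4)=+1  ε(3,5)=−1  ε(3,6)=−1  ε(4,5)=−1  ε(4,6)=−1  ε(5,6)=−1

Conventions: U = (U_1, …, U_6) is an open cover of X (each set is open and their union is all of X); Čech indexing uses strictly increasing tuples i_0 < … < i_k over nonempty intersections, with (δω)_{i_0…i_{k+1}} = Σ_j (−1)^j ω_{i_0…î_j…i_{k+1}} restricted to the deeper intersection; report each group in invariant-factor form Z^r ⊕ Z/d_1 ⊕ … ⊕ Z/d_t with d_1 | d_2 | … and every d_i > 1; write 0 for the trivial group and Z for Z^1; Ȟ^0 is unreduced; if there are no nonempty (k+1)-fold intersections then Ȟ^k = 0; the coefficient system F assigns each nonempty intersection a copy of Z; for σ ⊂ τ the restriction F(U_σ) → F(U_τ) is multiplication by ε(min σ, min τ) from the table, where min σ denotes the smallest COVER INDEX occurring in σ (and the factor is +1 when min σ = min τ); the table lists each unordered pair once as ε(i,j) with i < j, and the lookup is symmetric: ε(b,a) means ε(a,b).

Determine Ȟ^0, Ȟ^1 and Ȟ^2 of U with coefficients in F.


Ȟ^0(U;F) ≅ 0,  Ȟ^1(U;F) ≅ Z ⊕ Z/2,  Ȟ^2(U;F) ≅ 0

cover nerve:
  U12={f} U14={e} U15={h} U16={g} U23={d} U34={c} U56={a}
C dims 6,7; δ0: rk 6, SNF 1^5·2
Ȟ^0: (6−6)−0=0 ⇒ 0
Ȟ^1: (7−0)−6=1 plus torsion [2] ⇒ Z ⊕ Z/2
Ȟ^2: (0−0)−0=0 ⇒ 0


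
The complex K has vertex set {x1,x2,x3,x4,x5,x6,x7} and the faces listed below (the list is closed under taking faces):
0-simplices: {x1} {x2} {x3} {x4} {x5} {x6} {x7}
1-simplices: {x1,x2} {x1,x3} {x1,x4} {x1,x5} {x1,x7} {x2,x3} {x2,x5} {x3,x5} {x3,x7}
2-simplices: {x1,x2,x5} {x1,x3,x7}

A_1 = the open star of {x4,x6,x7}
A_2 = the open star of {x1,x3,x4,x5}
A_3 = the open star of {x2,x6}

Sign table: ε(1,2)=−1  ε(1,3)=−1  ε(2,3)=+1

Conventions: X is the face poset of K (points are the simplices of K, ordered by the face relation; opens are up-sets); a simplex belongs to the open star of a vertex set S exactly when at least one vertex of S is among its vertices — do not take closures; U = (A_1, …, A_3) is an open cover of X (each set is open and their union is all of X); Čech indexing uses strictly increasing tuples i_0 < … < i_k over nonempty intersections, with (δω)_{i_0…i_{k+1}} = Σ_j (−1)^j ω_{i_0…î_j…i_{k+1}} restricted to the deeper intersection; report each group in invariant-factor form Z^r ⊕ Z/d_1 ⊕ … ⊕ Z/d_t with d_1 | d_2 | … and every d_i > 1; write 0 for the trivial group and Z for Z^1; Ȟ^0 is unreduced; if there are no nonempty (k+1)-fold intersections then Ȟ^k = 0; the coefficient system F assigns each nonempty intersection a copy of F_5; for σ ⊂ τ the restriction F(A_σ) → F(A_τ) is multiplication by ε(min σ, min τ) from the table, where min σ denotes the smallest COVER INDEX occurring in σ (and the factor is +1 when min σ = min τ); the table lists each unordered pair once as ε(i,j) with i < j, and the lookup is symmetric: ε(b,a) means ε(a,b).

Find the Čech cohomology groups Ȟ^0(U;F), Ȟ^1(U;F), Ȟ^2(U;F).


Ȟ^0(U;F) ≅ Z/5; Ȟ^1(U;F) ≅ Z/5; Ȟ^2(U;F) ≅ 0

cover nerve:
  A1={{x4},{x6},{x7},{x1,x4},{x1,x7},{x3,x7},{x1,x3,x7}} A2={{x1},{x3},{x4},{x5},{x1,x2},{x1,x3},{x1,x4},{x1,x5},{x1,x7},{x2,x3},{x2,x5},{x3,x5},{x3,x7},{x1,x2,x5},{x1,x3,x7}} A3={{x2},{x6},{x1,x2},{x2,x3},{x2,x5},{x1,x2,x5}}
  A12={{x4},{x1,x4},{x1,x7},{x3,x7},{x1,x3,x7}} A13={{x6}} A23={{x1,x2},{x2,x3},{x2,x5},{x1,x2,x5}}
C dims 3,3; δ0: rk_F5 2
Ȟ^0: (3−2)−0=1 ⇒ Z/5
Ȟ^1: (3−0)−2=1 ⇒ Z/5
Ȟ^2: (0−0)−0=0 ⇒ 0


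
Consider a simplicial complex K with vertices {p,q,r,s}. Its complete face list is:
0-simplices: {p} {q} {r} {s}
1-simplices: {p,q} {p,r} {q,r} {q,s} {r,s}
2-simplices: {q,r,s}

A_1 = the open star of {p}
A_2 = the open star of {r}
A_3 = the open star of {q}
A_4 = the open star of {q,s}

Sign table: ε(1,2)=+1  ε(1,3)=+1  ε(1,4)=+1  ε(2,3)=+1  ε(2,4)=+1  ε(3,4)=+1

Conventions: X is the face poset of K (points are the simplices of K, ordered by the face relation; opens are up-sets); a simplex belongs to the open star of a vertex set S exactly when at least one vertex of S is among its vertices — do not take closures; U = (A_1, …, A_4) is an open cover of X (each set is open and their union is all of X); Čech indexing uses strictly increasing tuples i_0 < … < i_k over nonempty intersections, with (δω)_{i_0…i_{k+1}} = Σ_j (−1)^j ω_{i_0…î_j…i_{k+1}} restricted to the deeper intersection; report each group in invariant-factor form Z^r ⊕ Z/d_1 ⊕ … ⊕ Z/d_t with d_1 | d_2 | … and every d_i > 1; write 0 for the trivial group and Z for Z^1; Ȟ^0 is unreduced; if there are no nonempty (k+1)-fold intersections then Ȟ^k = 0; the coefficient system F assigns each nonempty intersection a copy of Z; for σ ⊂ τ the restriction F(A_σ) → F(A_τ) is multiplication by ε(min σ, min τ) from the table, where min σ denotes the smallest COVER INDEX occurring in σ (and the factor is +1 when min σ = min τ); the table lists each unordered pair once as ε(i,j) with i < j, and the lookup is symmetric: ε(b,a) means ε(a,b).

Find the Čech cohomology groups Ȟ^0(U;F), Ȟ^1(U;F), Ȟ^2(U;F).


Ȟ^0(U;F) ≅ Z, Ȟ^1(U;F) ≅ Z, Ȟ^2(U;F) ≅ 0

nerve simplices:
  A1={{p},{p,q},{p,r}} A2={{r},{p,r},{q,r},{r,s},{q,r,s}} A3={{q},{p,q},{q,r},{q,s},{q,r,s}} A4={{q},{s},{p,q},{q,r},{q,s},{r,s},{q,r,s}}
  A12={{p,r}} A13={{p,q}} A14={{p,q}} A23={{q,r},{q,r,s}} A24={{q,r},{r,s},{q,r,s}} A34={{q},{p,q},{q,r},{q,s},{q,r,s}}
  A134={{p,q}} A234={{q,r},{q,r,s}}
C dims 4,6,2; δ0: rk 3, SNF 1^3; δ1: rk 2, SNF 1^2
degree 0: 4−3−0 = 1 → Ȟ^0 ≅ Z
degree 1: 6−2−3 = 1 → Ȟ^1 ≅ Z
degree 2: 2−0−2 = 0 → Ȟ^2 ≅ 0


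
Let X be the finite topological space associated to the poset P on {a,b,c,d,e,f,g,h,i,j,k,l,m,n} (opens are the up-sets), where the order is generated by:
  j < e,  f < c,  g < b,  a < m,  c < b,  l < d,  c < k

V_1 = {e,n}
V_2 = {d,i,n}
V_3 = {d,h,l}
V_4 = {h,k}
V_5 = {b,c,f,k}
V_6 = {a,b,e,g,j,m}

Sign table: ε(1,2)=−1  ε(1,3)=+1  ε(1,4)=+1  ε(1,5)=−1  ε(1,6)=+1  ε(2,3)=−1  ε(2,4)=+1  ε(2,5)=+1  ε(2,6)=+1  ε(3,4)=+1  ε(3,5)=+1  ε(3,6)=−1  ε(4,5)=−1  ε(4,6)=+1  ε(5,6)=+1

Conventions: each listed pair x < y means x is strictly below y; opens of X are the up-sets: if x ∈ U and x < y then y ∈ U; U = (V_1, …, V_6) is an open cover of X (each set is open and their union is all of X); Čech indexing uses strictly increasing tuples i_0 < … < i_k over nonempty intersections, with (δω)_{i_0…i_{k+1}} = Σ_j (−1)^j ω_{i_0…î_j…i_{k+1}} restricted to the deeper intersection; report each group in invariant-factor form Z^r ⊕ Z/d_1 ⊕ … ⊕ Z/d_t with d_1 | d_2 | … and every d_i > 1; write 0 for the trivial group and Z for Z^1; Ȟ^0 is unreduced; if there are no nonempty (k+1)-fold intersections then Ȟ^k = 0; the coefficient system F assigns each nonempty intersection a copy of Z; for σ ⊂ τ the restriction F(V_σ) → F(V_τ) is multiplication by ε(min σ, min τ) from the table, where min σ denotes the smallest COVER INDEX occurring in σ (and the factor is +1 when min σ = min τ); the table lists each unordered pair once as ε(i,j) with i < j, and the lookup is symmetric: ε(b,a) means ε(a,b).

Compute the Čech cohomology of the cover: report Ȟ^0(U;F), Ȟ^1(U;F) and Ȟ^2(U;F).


Ȟ^0(U;F) ≅ 0, Ȟ^1(U;F) ≅ Z/2, Ȟ^2(U;F) ≅ 0

nonempty overlaps:
  V12={n} V16={e} V23={d} V34={h} V45={k} V56={b}
C dims 6,6; δ0: rk 6, SNF 1^5·2
degree 0: 6−6−0 = 0 → Ȟ^0 ≅ 0
degree 1: 6−0−6 = 0 plus torsion [2] → Ȟ^1 ≅ Z/2
degree 2: 0−0−0 = 0 → Ȟ^2 ≅ 0


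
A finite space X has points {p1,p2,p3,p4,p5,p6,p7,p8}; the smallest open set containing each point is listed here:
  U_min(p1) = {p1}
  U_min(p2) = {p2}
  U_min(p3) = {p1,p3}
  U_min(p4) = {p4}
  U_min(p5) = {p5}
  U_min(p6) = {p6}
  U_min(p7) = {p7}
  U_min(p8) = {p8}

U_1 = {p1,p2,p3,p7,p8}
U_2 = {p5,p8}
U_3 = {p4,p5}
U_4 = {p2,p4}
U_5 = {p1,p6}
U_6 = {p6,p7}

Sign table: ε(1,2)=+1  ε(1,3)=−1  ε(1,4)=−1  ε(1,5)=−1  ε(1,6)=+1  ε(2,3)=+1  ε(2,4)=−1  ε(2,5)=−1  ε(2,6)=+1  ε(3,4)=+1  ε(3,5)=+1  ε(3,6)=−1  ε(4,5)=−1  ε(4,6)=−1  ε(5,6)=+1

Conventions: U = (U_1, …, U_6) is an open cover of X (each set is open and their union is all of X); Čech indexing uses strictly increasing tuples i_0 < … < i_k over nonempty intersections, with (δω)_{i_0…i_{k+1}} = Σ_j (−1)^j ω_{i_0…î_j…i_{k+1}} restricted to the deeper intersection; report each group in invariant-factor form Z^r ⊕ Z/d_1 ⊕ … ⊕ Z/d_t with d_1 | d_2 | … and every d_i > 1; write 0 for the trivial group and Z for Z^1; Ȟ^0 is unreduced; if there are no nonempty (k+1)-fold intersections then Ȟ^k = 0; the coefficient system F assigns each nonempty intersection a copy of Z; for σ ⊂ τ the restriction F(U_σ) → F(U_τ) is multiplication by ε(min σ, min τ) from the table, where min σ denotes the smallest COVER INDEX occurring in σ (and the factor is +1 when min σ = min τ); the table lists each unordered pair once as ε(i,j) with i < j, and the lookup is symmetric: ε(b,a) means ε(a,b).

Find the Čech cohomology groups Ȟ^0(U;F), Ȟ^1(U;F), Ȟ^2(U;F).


Ȟ^0 ≅ 0, Ȟ^1 ≅ Z ⊕ Z/2 and Ȟ^2 ≅ 0

intersection data:
  U12={p8} U14={p2} U15={p1} U16={p7} U23={p5} U34={p4} U56={p6}
C dims 6,7; δ0: rk 6, SNF 1^5·2
Ȟ^0 = (6 − 6) − 0 = 0, so Ȟ^0 ≅ 0
Ȟ^1 = (7 − 0) − 6 = 1 plus torsion [2], so Ȟ^1 ≅ Z ⊕ Z/2
Ȟ^2 = (0 − 0) − 0 = 0, so Ȟ^2 ≅ 0


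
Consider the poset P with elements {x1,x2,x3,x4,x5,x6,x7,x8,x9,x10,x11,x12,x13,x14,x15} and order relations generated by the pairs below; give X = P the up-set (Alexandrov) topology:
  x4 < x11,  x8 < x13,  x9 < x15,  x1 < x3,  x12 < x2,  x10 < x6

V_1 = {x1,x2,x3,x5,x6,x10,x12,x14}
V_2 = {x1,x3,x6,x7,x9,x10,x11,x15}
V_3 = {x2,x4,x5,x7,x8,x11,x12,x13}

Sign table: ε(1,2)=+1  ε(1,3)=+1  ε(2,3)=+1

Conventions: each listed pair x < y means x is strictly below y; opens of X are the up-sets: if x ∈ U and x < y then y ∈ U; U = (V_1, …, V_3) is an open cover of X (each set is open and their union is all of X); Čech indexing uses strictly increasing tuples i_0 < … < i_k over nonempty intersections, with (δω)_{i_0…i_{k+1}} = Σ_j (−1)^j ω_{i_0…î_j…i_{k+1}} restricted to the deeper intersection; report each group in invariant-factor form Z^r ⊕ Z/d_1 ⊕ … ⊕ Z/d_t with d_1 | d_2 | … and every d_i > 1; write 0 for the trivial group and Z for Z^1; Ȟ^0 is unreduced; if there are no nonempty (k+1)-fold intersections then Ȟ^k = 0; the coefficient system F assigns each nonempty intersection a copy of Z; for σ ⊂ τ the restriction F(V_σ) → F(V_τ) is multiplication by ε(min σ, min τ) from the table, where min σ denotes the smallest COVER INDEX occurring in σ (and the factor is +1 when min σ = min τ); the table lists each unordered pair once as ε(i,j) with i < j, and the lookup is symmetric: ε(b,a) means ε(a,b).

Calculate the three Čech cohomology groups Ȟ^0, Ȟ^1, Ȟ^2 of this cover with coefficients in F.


Ȟ^0 = Z; Ȟ^1 = Z; Ȟ^2 = 0

nerve simplices:
  V12={x1,x3,x6,x10} V13={x2,x5,x12} V23={x7,x11}
C dims 3,3; δ0: rk 2, SNF 1^2
degree 0: 3−2−0 = 1 → Ȟ^0 ≅ Z
degree 1: 3−0−2 = 1 → Ȟ^1 ≅ Z
degree 2: 0−0−0 = 0 → Ȟ^2 ≅ 0


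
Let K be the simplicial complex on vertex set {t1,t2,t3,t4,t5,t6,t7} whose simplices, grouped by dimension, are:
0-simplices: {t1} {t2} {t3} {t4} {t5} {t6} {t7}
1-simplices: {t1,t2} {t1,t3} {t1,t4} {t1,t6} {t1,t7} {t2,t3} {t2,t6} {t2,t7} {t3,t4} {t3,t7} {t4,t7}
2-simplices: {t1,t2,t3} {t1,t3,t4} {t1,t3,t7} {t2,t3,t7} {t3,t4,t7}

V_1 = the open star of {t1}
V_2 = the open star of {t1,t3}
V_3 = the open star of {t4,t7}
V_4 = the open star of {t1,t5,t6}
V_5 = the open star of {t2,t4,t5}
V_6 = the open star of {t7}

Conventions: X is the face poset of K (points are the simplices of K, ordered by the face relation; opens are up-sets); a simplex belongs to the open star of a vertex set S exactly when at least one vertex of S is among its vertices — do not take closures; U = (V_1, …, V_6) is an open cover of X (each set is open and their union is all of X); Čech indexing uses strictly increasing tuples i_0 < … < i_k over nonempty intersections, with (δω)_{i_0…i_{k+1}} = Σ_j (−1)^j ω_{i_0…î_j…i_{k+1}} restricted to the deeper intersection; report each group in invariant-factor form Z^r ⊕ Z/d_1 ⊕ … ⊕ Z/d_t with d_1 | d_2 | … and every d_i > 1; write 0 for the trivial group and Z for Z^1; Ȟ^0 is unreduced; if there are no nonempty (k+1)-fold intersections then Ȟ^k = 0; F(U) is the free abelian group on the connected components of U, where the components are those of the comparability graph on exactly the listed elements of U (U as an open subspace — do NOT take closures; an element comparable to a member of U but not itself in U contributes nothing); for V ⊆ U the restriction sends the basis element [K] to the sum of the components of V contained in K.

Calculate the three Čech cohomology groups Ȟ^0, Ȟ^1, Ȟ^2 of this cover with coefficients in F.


cover nerve:
  V1={{t1},{t1,t2},{t1,t3},{t1,t4},{t1,t6},{t1,t7},{t1,t2,t3},{t1,t3,t4},{t1,t3,t7}} V2={{t1},{t3},{t1,t2},{t1,t3},{t1,t4},{t1,t6},{t1,t7},{t2,t3},{t3,t4},{t3,t7},{t1,t2,t3},{t1,t3,t4},{t1,t3,t7},{t2,t3,t7},{t3,t4,t7}} V3={{t4},{t7},{t1,t4},{t1,t7},{t2,t7},{t3,t4},{t3,t7},{t4,t7},{t1,t3,t4},{t1,t3,t7},{t2,t3,t7},{t3,t4,t7}} V4={{t1},{t5},{t6},{t1,t2},{t1,t3},{t1,t4},{t1,t6},{t1,t7},{t2,t6},{t1,t2,t3},{t1,t3,t4},{t1,t3,t7}} V5={{t2},{t4},{t5},{t1,t2},{t1,t4},{t2,t3},{t2,t6},{t2,t7},{t3,t4},{t4,t7},{t1,t2,t3},{t1,t3,t4},{t2,t3,t7},{t3,t4,t7}} V6={{t7},{t1,t7},{t2,t7},{t3,t7},{t4,t7},{t1,t3,t7},{t2,t3,t7},{t3,t4,t7}}
  V12={{t1},{t1,t2},{t1,t3},{t1,t4},{t1,t6},{t1,t7},{t1,t2,t3},{t1,t3,t4},{t1,t3,t7}} V13={{t1,t4},{t1,t7},{t1,t3,t4},{t1,t3,t7}} V14={{t1},{t1,t2},{t1,t3},{t1,t4},{t1,t6},{t1,t7},{t1,t2,t3},{t1,t3,t4},{t1,t3,t7}} V15={{t1,t2},{t1,t4},{t1,t2,t3},{t1,t3,t4}} V16={{t1,t7},{t1,t3,t7}} V23={{t1,t4},{t1,t7},{t3,t4},{t3,t7},{t1,t3,t4},{t1,t3,t7},{t2,t3,t7},{t3,t4,t7}} V24={{t1},{t1,t2},{t1,t3},{t1,t4},{t1,t6},{t1,t7},{t1,t2,t3},{t1,t3,t4},{t1,t3,t7}} V25={{t1,t2},{t1,t4},{t2,t3},{t3,t4},{t1,t2,t3},{t1,t3,t4},{t2,t3,t7},{t3,t4,t7}} V26={{t1,t7},{t3,t7},{t1,t3,t7},{t2,t3,t7},{t3,t4,t7}} V34={{t1,t4},{t1,t7},{t1,t3,t4},{t1,t3,t7}} V35={{t4},{t1,t4},{t2,t7},{t3,t4},{t4,t7},{t1,t3,t4},{t2,t3,t7},{t3,t4,t7}} V36={{t7},{t1,t7},{t2,t7},{t3,t7},{t4,t7},{t1,t3,t7},{t2,t3,t7},{t3,t4,t7}} V45={{t5},{t1,t2},{t1,t4},{t2,t6},{t1,t2,t3},{t1,t3,t4}} V46={{t1,t7},{t1,t3,t7}} V56={{t2,t7},{t4,t7},{t2,t3,t7},{t3,t4,t7}}
  V123={{t1,t4},{t1,t7},{t1,t3,t4},{t1,t3,t7}} V124={{t1},{t1,t2},{t1,t3},{t1,t4},{t1,t6},{t1,t7},{t1,t2,t3},{t1,t3,t4},{t1,t3,t7}} V125={{t1,t2},{t1,t4},{t1,t2,t3},{t1,t3,t4}} V126={{t1,t7},{t1,t3,t7}} V134={{t1,t4},{t1,t7},{t1,t3,t4},{t1,t3,t7}} V135={{t1,t4},{t1,t3,t4}} V136={{t1,t7},{t1,t3,t7}} V145={{t1,t2},{t1,t4},{t1,t2,t3},{t1,t3,t4}} V146={{t1,t7},{t1,t3,t7}} V234={{t1,t4},{t1,t7},{t1,t3,t4},{t1,t3,t7}} V235={{t1,t4},{t3,t4},{t1,t3,t4},{t2,t3,t7},{t3,t4,t7}} V236={{t1,t7},{t3,t7},{t1,t3,t7},{t2,t3,t7},{t3,t4,t7}} V245={{t1,t2},{t1,t4},{t1,t2,t3},{t1,t3,t4}} V246={{t1,t7},{t1,t3,t7}} V256={{t2,t3,t7},{t3,t4,t7}} V345={{t1,t4},{t1,t3,t4}} V346={{t1,t7},{t1,t3,t7}} V356={{t2,t7},{t4,t7},{t2,t3,t7},{t3,t4,t7}}
  V1234={{t1,t4},{t1,t7},{t1,t3,t4},{t1,t3,t7}} V1235={{t1,t4},{t1,t3,t4}} V1236={{t1,t7},{t1,t3,t7}} V1245={{t1,t2},{t1,t4},{t1,t2,t3},{t1,t3,t4}} V1246={{t1,t7},{t1,t3,t7}} V1345={{t1,t4},{t1,t3,t4}} V1346={{t1,t7},{t1,t3,t7}} V2345={{t1,t4},{t1,t3,t4}} V2346={{t1,t7},{t1,t3,t7}} V2356={{t2,t3,t7},{t3,t4,t7}}
  V12345={{t1,t4},{t1,t3,t4}} V12346={{t1,t7},{t1,t3,t7}}
components per intersection:
  V1: {{t1},{t1,t2},{t1,t3},{t1,t4},{t1,t6},{t1,t7},{t1,t2,t3},{t1,t3,t4},{t1,t3,t7}}
  V2: {{t1},{t3},{t1,t2},{t1,t3},{t1,t4},{t1,t6},{t1,t7},{t2,t3},{t3,t4},{t3,t7},{t1,t2,t3},{t1,t3,t4},{t1,t3,t7},{t2,t3,t7},{t3,t4,t7}}
  V3: {{t4},{t7},{t1,t4},{t1,t7},{t2,t7},{t3,t4},{t3,t7},{t4,t7},{t1,t3,t4},{t1,t3,t7},{t2,t3,t7},{t3,t4,t7}}
  V4: {{t1},{t6},{t1,t2},{t1,t3},{t1,t4},{t1,t6},{t1,t7},{t2,t6},{t1,t2,t3},{t1,t3,t4},{t1,t3,t7}} {{t5}}
  V5: {{t2},{t1,t2},{t2,t3},{t2,t6},{t2,t7},{t1,t2,t3},{t2,t3,t7}} {{t4},{t1,t4},{t3,t4},{t4,t7},{t1,t3,t4},{t3,t4,t7}} {{t5}}
  V6: {{t7},{t1,t7},{t2,t7},{t3,t7},{t4,t7},{t1,t3,t7},{t2,t3,t7},{t3,t4,t7}}
  V12: {{t1},{t1,t2},{t1,t3},{t1,t4},{t1,t6},{t1,t7},{t1,t2,t3},{t1,t3,t4},{t1,t3,t7}}
  V13: {{t1,t4},{t1,t3,t4}} {{t1,t7},{t1,t3,t7}}
  V14: {{t1},{t1,t2},{t1,t3},{t1,t4},{t1,t6},{t1,t7},{t1,t2,t3},{t1,t3,t4},{t1,t3,t7}}
  V15: {{t1,t2},{t1,t2,t3}} {{t1,t4},{t1,t3,t4}}
  V16: {{t1,t7},{t1,t3,t7}}
  V23: {{t1,t4},{t1,t7},{t3,t4},{t3,t7},{t1,t3,t4},{t1,t3,t7},{t2,t3,t7},{t3,t4,t7}}
  V24: {{t1},{t1,t2},{t1,t3},{t1,t4},{t1,t6},{t1,t7},{t1,t2,t3},{t1,t3,t4},{t1,t3,t7}}
  V25: {{t1,t2},{t2,t3},{t1,t2,t3},{t2,t3,t7}} {{t1,t4},{t3,t4},{t1,t3,t4},{t3,t4,t7}}
  V26: {{t1,t7},{t3,t7},{t1,t3,t7},{t2,t3,t7},{t3,t4,t7}}
  V34: {{t1,t4},{t1,t3,t4}} {{t1,t7},{t1,t3,t7}}
  V35: {{t4},{t1,t4},{t3,t4},{t4,t7},{t1,t3,t4},{t3,t4,t7}} {{t2,t7},{t2,t3,t7}}
  V36: {{t7},{t1,t7},{t2,t7},{t3,t7},{t4,t7},{t1,t3,t7},{t2,t3,t7},{t3,t4,t7}}
  V45: {{t5}} {{t1,t2},{t1,t2,t3}} {{t1,t4},{t1,t3,t4}} {{t2,t6}}
  V46: {{t1,t7},{t1,t3,t7}}
  V56: {{t2,t7},{t2,t3,t7}} {{t4,t7},{t3,t4,t7}}
  V123: {{t1,t4},{t1,t3,t4}} {{t1,t7},{t1,t3,t7}}
  V124: {{t1},{t1,t2},{t1,t3},{t1,t4},{t1,t6},{t1,t7},{t1,t2,t3},{t1,t3,t4},{t1,t3,t7}}
  V125: {{t1,t2},{t1,t2,t3}} {{t1,t4},{t1,t3,t4}}
  V126: {{t1,t7},{t1,t3,t7}}
  V134: {{t1,t4},{t1,t3,t4}} {{t1,t7},{t1,t3,t7}}
  V135: {{t1,t4},{t1,t3,t4}}
  V136: {{t1,t7},{t1,t3,t7}}
  V145: {{t1,t2},{t1,t2,t3}} {{t1,t4},{t1,t3,t4}}
  V146: {{t1,t7},{t1,t3,t7}}
  V234: {{t1,t4},{t1,t3,t4}} {{t1,t7},{t1,t3,t7}}
  V235: {{t1,t4},{t3,t4},{t1,t3,t4},{t3,t4,t7}} {{t2,t3,t7}}
  V236: {{t1,t7},{t3,t7},{t1,t3,t7},{t2,t3,t7},{t3,t4,t7}}
  V245: {{t1,t2},{t1,t2,t3}} {{t1,t4},{t1,t3,t4}}
  V246: {{t1,t7},{t1,t3,t7}}
  V256: {{t2,t3,t7}} {{t3,t4,t7}}
  V345: {{t1,t4},{t1,t3,t4}}
  V346: {{t1,t7},{t1,t3,t7}}
  V356: {{t2,t7},{t2,t3,t7}} {{t4,t7},{t3,t4,t7}}
  V1234: {{t1,t4},{t1,t3,t4}} {{t1,t7},{t1,t3,t7}}
  V1235: {{t1,t4},{t1,t3,t4}}
  V1236: {{t1,t7},{t1,t3,t7}}
  V1245: {{t1,t2},{t1,t2,t3}} {{t1,t4},{t1,t3,t4}}
  V1246: {{t1,t7},{t1,t3,t7}}
  V1345: {{t1,t4},{t1,t3,t4}}
  V1346: {{t1,t7},{t1,t3,t7}}
  V2345: {{t1,t4},{t1,t3,t4}}
  V2346: {{t1,t7},{t1,t3,t7}}
  V2356: {{t2,t3,t7}} {{t3,t4,t7}}
  V12345: {{t1,t4},{t1,t3,t4}}
  V12346: {{t1,t7},{t1,t3,t7}}
C dims 9,24,27,13; δ0: rk 7, SNF 1^7; δ1: rk 16, SNF 1^16; δ2: rk 11, SNF 1^11
Ȟ^0: (9−7)−0=2 ⇒ Z^2
Ȟ^1: (24−16)−7=1 ⇒ Z
Ȟ^2: (27−11)−16=0 ⇒ 0

Ȟ^0(U;F) ≅ Z^2,  Ȟ^1(U;F) ≅ Z,  Ȟ^2(U;F) ≅ 0


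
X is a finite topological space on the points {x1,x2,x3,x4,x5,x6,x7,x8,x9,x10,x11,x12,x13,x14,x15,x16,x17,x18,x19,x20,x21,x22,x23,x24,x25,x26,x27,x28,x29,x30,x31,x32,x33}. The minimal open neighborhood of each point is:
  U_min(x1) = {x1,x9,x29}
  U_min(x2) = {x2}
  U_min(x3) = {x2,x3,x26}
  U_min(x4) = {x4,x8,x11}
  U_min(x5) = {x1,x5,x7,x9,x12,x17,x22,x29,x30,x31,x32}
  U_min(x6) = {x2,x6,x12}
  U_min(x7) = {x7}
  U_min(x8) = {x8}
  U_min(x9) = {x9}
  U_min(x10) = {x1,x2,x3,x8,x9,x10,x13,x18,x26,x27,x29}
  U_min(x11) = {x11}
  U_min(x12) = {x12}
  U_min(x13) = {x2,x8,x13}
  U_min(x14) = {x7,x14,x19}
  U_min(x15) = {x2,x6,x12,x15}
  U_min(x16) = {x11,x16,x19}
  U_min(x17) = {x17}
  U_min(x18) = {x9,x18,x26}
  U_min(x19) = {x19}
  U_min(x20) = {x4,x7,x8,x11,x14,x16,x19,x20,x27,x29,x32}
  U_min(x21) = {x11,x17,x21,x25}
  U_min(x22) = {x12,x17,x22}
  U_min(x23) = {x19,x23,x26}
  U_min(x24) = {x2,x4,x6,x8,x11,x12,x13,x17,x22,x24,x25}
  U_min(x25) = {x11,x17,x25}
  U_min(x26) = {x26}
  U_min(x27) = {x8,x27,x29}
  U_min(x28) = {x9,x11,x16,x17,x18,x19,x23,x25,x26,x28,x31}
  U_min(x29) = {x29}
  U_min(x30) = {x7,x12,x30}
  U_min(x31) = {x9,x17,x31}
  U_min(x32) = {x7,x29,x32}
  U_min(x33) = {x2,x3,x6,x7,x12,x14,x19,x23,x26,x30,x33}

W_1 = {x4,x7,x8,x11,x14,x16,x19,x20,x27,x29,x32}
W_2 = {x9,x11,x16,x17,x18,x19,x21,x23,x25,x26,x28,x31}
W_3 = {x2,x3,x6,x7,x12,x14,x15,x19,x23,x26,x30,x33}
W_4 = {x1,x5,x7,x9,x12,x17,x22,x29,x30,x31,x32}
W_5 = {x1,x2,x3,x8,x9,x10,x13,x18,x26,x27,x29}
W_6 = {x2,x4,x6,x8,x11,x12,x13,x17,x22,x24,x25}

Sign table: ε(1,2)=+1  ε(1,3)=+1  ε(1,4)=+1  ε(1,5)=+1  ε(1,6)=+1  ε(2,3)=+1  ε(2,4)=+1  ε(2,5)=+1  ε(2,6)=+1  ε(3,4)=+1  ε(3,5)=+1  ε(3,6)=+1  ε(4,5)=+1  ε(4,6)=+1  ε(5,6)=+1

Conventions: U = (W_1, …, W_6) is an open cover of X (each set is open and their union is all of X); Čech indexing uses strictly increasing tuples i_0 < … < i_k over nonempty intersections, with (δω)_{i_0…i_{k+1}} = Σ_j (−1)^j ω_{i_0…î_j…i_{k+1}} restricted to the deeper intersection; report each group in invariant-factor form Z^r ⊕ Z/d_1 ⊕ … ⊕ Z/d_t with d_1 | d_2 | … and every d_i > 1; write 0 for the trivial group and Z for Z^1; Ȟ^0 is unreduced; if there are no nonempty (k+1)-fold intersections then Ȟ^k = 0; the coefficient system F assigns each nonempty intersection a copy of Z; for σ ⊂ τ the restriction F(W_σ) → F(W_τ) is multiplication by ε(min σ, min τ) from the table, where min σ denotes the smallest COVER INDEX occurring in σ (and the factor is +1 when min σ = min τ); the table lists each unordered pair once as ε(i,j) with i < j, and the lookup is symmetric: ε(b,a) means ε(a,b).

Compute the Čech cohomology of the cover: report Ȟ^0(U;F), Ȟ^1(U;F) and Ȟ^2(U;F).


nonempty overlaps:
  W12={x11,x16,x19} W13={x7,x14,x19} W14={x7,x29,x32} W15={x8,x27,x29} W16={x4,x8,x11} W23={x19,x23,x26} W24={x9,x17,x31} W25={x9,x18,x26} W26={x11,x17,x25} W34={x7,x12,x30} W35={x2,x3,x26} W36={x2,x6,x12} W45={x1,x9,x29} W46={x12,x17,x22} W56={x2,x8,x13}
  W123={x19} W126={x11} W134={x7} W145={x29} W156={x8} W235={x26} W245={x9} W246={x17} W346={x12} W356={x2}
C dims 6,15,10; δ0: rk 5, SNF 1^5; δ1: rk 10, SNF 1^9·2
degree 0: 6−5−0 = 1 → Ȟ^0 ≅ Z
degree 1: 15−10−5 = 0 → Ȟ^1 ≅ 0
degree 2: 10−0−10 = 0 plus torsion [2] → Ȟ^2 ≅ Z/2

Ȟ^0(U;F) ≅ Z,  Ȟ^1(U;F) ≅ 0,  Ȟ^2(U;F) ≅ Z/2


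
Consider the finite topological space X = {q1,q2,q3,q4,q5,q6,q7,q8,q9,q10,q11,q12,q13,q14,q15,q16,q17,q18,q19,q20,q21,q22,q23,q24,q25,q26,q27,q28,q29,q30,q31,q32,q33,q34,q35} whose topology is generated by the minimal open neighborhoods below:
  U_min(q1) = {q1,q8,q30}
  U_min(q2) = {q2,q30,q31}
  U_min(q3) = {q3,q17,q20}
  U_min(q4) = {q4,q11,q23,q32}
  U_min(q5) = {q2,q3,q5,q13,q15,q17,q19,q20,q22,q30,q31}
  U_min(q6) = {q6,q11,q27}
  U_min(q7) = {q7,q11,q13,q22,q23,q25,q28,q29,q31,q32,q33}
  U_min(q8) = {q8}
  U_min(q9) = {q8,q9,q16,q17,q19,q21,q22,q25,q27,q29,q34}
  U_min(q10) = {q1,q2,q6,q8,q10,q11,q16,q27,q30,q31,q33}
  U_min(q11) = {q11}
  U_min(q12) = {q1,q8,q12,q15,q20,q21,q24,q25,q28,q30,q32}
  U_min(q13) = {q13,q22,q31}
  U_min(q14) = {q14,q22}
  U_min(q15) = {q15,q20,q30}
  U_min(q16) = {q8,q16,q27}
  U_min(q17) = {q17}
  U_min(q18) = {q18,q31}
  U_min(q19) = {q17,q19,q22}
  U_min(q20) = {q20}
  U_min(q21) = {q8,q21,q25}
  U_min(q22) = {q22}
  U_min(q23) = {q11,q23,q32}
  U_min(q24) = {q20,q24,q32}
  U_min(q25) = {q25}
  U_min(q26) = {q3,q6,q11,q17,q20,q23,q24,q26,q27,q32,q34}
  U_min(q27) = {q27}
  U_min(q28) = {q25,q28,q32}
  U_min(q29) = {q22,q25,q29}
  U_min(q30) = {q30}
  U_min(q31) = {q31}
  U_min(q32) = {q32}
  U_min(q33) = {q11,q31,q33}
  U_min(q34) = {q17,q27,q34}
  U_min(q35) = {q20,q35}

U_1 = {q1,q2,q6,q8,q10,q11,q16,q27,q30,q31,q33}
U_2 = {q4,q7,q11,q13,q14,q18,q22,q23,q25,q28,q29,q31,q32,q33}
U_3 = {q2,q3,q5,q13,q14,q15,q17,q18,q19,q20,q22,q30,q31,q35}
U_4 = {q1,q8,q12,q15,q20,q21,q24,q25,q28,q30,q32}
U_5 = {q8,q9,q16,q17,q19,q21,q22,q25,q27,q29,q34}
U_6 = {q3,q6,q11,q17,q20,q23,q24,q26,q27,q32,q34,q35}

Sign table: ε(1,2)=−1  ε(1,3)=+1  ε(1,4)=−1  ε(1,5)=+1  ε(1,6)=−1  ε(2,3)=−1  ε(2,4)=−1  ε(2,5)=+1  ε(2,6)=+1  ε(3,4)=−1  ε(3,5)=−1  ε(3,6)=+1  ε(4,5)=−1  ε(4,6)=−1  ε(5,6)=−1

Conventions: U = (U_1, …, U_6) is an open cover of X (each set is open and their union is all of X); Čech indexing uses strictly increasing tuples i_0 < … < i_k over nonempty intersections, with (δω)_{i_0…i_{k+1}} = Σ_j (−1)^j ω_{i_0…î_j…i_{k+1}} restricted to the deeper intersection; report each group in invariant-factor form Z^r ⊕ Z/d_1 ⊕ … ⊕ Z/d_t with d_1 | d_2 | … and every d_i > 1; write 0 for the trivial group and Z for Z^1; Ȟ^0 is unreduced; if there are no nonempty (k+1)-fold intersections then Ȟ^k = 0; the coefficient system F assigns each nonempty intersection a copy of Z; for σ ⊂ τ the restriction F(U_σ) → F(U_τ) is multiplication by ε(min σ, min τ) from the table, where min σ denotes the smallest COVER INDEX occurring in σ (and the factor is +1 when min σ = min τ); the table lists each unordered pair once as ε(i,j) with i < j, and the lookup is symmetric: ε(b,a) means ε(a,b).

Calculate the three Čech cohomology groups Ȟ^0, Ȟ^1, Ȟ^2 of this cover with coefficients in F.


Ȟ^0 ≅ 0,  Ȟ^1 ≅ Z/2,  Ȟ^2 ≅ Z

nerve of the cover:
  U12={q11,q31,q33} U13={q2,q30,q31} U14={q1,q8,q30} U15={q8,q16,q27} U16={q6,q11,q27} U23={q13,q14,q18,q22,q31} U24={q25,q28,q32} U25={q22,q25,q29} U26={q11,q23,q32} U34={q15,q20,q30} U35={q17,q19,q22} U36={q3,q17,q20,q35} U45={q8,q21,q25} U46={q20,q24,q32} U56={q17,q27,q34}
  U123={q31} U126={q11} U134={q30} U145={q8} U156={q27} U235={q22} U245={q25} U246={q32} U346={q20} U356={q17}
C dims 6,15,10; δ0: rk 6, SNF 1^5·2; δ1: rk 9, SNF 1^9
Ȟ^0 = (6 − 6) − 0 = 0, so Ȟ^0 ≅ 0
Ȟ^1 = (15 − 9) − 6 = 0 plus torsion [2], so Ȟ^1 ≅ Z/2
Ȟ^2 = (10 − 0) − 9 = 1, so Ȟ^2 ≅ Z


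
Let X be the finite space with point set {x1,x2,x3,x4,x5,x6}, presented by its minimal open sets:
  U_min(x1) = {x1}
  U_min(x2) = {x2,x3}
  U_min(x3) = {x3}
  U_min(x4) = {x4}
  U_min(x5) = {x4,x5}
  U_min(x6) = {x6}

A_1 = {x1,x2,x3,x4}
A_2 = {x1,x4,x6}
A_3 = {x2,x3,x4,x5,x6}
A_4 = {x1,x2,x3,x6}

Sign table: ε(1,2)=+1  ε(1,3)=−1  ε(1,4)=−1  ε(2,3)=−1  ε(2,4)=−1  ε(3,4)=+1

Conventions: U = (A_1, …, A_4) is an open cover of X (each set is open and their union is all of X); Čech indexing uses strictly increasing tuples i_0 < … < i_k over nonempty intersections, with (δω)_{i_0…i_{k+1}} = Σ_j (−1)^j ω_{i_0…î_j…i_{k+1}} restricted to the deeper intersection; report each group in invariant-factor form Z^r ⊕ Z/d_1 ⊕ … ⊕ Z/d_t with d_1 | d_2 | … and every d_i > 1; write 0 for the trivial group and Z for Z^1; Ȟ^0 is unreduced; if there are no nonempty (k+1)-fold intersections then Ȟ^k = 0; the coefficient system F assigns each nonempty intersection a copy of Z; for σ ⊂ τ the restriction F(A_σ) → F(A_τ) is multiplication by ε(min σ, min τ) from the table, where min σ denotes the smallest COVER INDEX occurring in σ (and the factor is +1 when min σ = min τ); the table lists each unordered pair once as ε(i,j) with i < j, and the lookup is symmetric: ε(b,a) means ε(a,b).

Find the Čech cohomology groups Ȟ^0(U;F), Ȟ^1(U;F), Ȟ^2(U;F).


Ȟ^0 ≅ Z; Ȟ^1 ≅ 0; Ȟ^2 ≅ Z

nonempty overlaps:
  A12={x1,x4} A13={x2,x3,x4} A14={x1,x2,x3} A23={x4,x6} A24={x1,x6} A34={x2,x3,x6}
  A123={x4} A124={x1} A134={x2,x3} A234={x6}
C dims 4,6,4; δ0: rk 3, SNF 1^3; δ1: rk 3, SNF 1^3
degree 0: 4−3−0 = 1 → Ȟ^0 ≅ Z
degree 1: 6−3−3 = 0 → Ȟ^1 ≅ 0
degree 2: 4−0−3 = 1 → Ȟ^2 ≅ Z
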